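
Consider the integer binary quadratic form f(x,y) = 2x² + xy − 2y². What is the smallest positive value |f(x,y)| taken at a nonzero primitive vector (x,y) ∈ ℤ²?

river: ρ → (-2,3,1)
river: ρ → (1,3,-2)
river: ρ → (-2,1,2)
river: ρ → (2,3,-1)
river: ρ → (-1,3,2)
river: ρ → (2,1,-2)
closes: descent 0, river 6
min |a| on river = 1

1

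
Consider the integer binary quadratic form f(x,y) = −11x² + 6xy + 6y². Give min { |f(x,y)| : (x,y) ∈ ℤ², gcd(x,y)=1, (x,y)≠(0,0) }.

river: ρ → (6,6,-11)
river: ρ → (-11,16,1)
river: ρ → (1,16,-11)
river: ρ → (-11,6,6)
closes: descent 0, river 4
min |a| on river = 1

1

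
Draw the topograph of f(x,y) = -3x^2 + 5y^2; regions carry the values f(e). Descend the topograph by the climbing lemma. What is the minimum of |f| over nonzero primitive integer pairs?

descent: ρ → (5,0,-3)
descent: ρ → (-3,6,2)  [lands on river]
river: ρ → (2,6,-3)
closes: descent 2, river 2
min |a| on river = 2

2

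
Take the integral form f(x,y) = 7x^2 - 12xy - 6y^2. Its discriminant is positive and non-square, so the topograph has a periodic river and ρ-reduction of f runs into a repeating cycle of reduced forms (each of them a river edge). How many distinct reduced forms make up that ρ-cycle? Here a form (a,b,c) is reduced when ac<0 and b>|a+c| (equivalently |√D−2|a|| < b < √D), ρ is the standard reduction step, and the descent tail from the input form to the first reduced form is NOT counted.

D = 312, ⌊√D⌋ = 17
descent: ρ → (-6,12,7)  [lands on river]
river: ρ → (7,16,-2)
river: ρ → (-2,16,7)
river: ρ → (7,12,-6)
ρ-cycle length = 4 (tail of 1 descent step not counted)

4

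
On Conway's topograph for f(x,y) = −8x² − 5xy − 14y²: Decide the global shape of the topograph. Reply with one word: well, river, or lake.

D = b²−4ac = (-5)² − 4·(-8)·(-14) = -423
D < 0 ⇒ definite ⇒ every region one sign ⇒ single well

well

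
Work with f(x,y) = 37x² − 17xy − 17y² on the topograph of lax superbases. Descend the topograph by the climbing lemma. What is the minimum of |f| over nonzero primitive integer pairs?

descent: ρ → (-17,51,3)  [lands on river]
river: ρ → (3,51,-17)
closes: descent 1, river 2
min |a| on river = 3

3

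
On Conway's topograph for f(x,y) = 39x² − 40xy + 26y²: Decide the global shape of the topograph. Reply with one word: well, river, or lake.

D = b²−4ac = (-40)² − 4·39·26 = -2456
D < 0 ⇒ definite ⇒ every region one sign ⇒ single well

well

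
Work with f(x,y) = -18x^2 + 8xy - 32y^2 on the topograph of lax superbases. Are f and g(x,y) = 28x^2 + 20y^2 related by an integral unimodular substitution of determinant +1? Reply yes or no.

D₁ = -2240, D₂ = -2240
f is negative-definite; reduce −f:
−f: reduced (well bottom): (18,-8,32) with a≤c, −a<b≤a
flip sign back: reduced form of f is (-18,8,-32)
g: flip: (28,0,20)→(20,0,28)
g: reduced (well bottom): (20,0,28) with a≤c, −a<b≤a
reduced forms (-18, 8, -32) vs (20, 0, 28) ⇒ inequivalent

no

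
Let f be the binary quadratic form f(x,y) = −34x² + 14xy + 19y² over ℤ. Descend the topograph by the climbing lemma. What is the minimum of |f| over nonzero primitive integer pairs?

descent: ρ → (19,24,-29)  [lands on river]
river: ρ → (-29,34,14)
river: ρ → (14,50,-5)
river: ρ → (-5,50,14)
river: ρ → (14,34,-29)
river: ρ → (-29,24,19)
river: ρ → (19,52,-1)
river: ρ → (-1,52,19)
closes: descent 1, river 8
min |a| on river = 1

1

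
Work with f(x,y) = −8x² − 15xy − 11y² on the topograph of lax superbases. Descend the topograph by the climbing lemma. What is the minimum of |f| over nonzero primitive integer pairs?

translate: b→-1 (≡15 mod 16), so (8,15,11)→(8,-1,4)
flip: (8,-1,4)→(4,1,8)
reduced (well bottom): (4,1,8) with a≤c, −a<b≤a
well minimum |f| = |-4| = 4 (negative-definite)

4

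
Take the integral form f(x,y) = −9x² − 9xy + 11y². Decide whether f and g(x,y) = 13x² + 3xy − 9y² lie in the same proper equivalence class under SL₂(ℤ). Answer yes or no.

D₁ = 477, D₂ = 477
river cycle of f (length 8): (11, 9, -9), (-9, 9, 11), (11, 13, -7), (-7, 15, 9), (9, 21, -1), (-1, 21, 9), (9, 15, -7), (-7, 13, 11)
river cycle of g (length 8): (-9, 15, 7), (7, 13, -11), (-11, 9, 9), (9, 9, -11), (-11, 13, 7), (7, 15, -9), (-9, 21, 1), (1, 21, -9)
cycles differ ⇒ inequivalent

no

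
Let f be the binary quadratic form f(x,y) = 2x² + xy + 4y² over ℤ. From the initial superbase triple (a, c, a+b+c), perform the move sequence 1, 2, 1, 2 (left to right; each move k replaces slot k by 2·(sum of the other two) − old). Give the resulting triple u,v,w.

start (2,4,7) = (f(1,0),f(0,1),f(1,1))
replace slot 1: 2·(4+7) − 2 = 20 → (20,4,7)
replace slot 2: 2·(20+7) − 4 = 50 → (20,50,7)
replace slot 1: 2·(50+7) − 20 = 94 → (94,50,7)
replace slot 2: 2·(94+7) − 50 = 152 → (94,152,7)

94,152,7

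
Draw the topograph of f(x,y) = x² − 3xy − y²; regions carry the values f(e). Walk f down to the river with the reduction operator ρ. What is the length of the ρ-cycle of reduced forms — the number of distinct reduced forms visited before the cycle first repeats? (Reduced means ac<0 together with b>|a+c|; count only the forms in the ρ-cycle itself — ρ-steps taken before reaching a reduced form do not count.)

D = 13, ⌊√D⌋ = 3
descent: ρ → (-1,3,1)  [lands on river]
river: ρ → (1,3,-1)
ρ-cycle length = 2 (tail of 1 descent step not counted)

2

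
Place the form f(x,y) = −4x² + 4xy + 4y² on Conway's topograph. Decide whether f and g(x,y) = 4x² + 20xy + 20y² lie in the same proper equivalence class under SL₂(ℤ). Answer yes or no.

D₁ = 80, D₂ = 80
river cycle of f (length 2): (4, 4, -4), (-4, 4, 4)
river cycle of g (length 2): (4, 4, -4), (-4, 4, 4)
cycles coincide ⇒ equivalent

yes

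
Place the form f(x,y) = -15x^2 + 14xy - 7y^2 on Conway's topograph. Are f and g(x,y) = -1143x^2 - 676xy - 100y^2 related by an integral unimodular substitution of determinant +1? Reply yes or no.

D₁ = -224, D₂ = -224
f is negative-definite; reduce −f:
−f: flip: (15,-14,7)→(7,14,15)
−f: translate: b→0 (≡14 mod 14), so (7,14,15)→(7,0,8)
−f: reduced (well bottom): (7,0,8) with a≤c, −a<b≤a
flip sign back: reduced form of f is (-7,0,-8)
g is negative-definite; reduce −g:
−g: flip: (1143,676,100)→(100,-676,1143)
−g: translate: b→-76 (≡-676 mod 200), so (100,-676,1143)→(100,-76,15)
−g: flip: (100,-76,15)→(15,76,100)
−g: translate: b→-14 (≡76 mod 30), so (15,76,100)→(15,-14,7)
−g: flip: (15,-14,7)→(7,14,15)
−g: translate: b→0 (≡14 mod 14), so (7,14,15)→(7,0,8)
−g: reduced (well bottom): (7,0,8) with a≤c, −a<b≤a
flip sign back: reduced form of g is (-7,0,-8)
reduced forms (-7, 0, -8) vs (-7, 0, -8) ⇒ equivalent

yes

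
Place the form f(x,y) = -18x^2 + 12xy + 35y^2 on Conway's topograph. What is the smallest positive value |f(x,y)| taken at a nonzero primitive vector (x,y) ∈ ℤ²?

descent: ρ → (35,-12,-18)
descent: ρ → (-18,48,5)  [lands on river]
river: ρ → (5,42,-45)
river: ρ → (-45,48,2)
river: ρ → (2,48,-45)
river: ρ → (-45,42,5)
river: ρ → (5,48,-18)
river: ρ → (-18,24,29)
river: ρ → (29,34,-13)
river: ρ → (-13,44,14)
river: ρ → (14,40,-19)
river: ρ → (-19,36,18)
river: ρ → (18,36,-19)
river: ρ → (-19,40,14)
river: ρ → (14,44,-13)
river: ρ → (-13,34,29)
river: ρ → (29,24,-18)
closes: descent 2, river 16
min |a| on river = 2

2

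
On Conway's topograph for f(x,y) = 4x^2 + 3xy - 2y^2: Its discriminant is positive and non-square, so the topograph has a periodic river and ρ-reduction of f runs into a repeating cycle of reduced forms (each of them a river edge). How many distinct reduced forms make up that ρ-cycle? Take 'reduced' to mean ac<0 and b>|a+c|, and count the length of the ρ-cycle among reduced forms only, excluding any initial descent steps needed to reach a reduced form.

D = 41, ⌊√D⌋ = 6
river: ρ → (-2,5,2)
river: ρ → (2,3,-4)
river: ρ → (-4,5,1)
river: ρ → (1,5,-4)
river: ρ → (-4,3,2)
river: ρ → (2,5,-2)
river: ρ → (-2,3,4)
river: ρ → (4,5,-1)
river: ρ → (-1,5,4)
river: ρ → (4,3,-2)
ρ-cycle length = 10 (tail of 0 descent steps not counted)

10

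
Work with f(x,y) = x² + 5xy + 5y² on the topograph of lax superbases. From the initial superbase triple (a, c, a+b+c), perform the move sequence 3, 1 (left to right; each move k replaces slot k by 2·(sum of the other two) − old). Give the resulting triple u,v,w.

start (1,5,11) = (f(1,0),f(0,1),f(1,1))
replace slot 3: 2·(1+5) − 11 = 1 → (1,5,1)
replace slot 1: 2·(5+1) − 1 = 11 → (11,5,1)

11,5,1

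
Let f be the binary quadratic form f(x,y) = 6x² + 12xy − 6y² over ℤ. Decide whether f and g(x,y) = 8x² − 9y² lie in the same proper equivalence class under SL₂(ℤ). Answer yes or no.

D₁ = 288, D₂ = 288
river cycle of f (length 2): (-6, 12, 6), (6, 12, -6)
river cycle of g (length 2): (8, 16, -1), (-1, 16, 8)
cycles differ ⇒ inequivalent

no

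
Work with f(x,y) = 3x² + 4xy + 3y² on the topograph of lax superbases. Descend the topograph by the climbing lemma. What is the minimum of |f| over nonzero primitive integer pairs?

translate: b→-2 (≡4 mod 6), so (3,4,3)→(3,-2,2)
flip: (3,-2,2)→(2,2,3)
reduced (well bottom): (2,2,3) with a≤c, −a<b≤a
well minimum = a = 2

2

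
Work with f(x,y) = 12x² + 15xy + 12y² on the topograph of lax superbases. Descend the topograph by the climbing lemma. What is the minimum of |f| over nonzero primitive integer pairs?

translate: b→-9 (≡15 mod 24), so (12,15,12)→(12,-9,9)
flip: (12,-9,9)→(9,9,12)
reduced (well bottom): (9,9,12) with a≤c, −a<b≤a
well minimum = a = 9

9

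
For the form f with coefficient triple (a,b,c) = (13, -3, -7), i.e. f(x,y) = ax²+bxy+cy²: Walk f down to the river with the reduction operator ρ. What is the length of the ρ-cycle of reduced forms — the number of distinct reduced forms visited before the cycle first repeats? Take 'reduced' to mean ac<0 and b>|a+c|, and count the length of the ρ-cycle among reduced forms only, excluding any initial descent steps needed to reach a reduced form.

D = 373, ⌊√D⌋ = 19
descent: ρ → (-7,17,3)  [lands on river]
river: ρ → (3,19,-1)
river: ρ → (-1,19,3)
river: ρ → (3,17,-7)
river: ρ → (-7,11,9)
river: ρ → (9,7,-9)
river: ρ → (-9,11,7)
river: ρ → (7,17,-3)
river: ρ → (-3,19,1)
river: ρ → (1,19,-3)
river: ρ → (-3,17,7)
river: ρ → (7,11,-9)
river: ρ → (-9,7,9)
river: ρ → (9,11,-7)
ρ-cycle length = 14 (tail of 1 descent step not counted)

14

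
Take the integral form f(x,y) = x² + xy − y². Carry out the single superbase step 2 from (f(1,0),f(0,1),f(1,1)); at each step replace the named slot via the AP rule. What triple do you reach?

start (1,-1,1) = (f(1,0),f(0,1),f(1,1))
replace slot 2: 2·(1+1) − (-1) = 5 → (1,5,1)

1,5,1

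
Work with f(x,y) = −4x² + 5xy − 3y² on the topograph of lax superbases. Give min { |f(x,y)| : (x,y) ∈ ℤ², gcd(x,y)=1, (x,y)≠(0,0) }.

translate: b→3 (≡-5 mod 8), so (4,-5,3)→(4,3,2)
flip: (4,3,2)→(2,-3,4)
translate: b→1 (≡-3 mod 4), so (2,-3,4)→(2,1,3)
reduced (well bottom): (2,1,3) with a≤c, −a<b≤a
well minimum |f| = |-2| = 2 (negative-definite)

2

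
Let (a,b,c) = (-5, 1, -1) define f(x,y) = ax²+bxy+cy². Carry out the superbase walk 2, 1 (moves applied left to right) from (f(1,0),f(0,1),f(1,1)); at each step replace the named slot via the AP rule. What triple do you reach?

start (-5,-1,-5) = (f(1,0),f(0,1),f(1,1))
replace slot 2: 2·((-5)+(-5)) − (-1) = -19 → (-5,-19,-5)
replace slot 1: 2·((-19)+(-5)) − (-5) = -43 → (-43,-19,-5)

-43,-19,-5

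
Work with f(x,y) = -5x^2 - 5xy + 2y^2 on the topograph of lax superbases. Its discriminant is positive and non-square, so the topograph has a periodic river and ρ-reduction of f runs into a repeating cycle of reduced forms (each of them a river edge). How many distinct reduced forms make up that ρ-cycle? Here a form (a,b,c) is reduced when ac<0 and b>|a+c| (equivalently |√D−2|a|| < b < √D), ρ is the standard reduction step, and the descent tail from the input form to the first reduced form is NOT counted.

D = 65, ⌊√D⌋ = 8
descent: ρ → (2,5,-5)  [lands on river]
river: ρ → (-5,5,2)
river: ρ → (2,7,-2)
river: ρ → (-2,5,5)
river: ρ → (5,5,-2)
river: ρ → (-2,7,2)
ρ-cycle length = 6 (tail of 1 descent step not counted)

6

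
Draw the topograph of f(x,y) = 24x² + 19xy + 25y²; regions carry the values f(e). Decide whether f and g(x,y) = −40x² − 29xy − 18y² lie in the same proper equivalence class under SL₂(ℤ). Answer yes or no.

D₁ = -2039, D₂ = -2039
f: reduced (well bottom): (24,19,25) with a≤c, −a<b≤a
g is negative-definite; reduce −g:
−g: flip: (40,29,18)→(18,-29,40)
−g: translate: b→7 (≡-29 mod 36), so (18,-29,40)→(18,7,29)
−g: reduced (well bottom): (18,7,29) with a≤c, −a<b≤a
flip sign back: reduced form of g is (-18,-7,-29)
reduced forms (24, 19, 25) vs (-18, -7, -29) ⇒ inequivalent

no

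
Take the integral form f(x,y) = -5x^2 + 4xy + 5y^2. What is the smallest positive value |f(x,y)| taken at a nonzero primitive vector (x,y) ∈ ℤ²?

river: ρ → (5,6,-4)
river: ρ → (-4,10,1)
river: ρ → (1,10,-4)
river: ρ → (-4,6,5)
river: ρ → (5,4,-5)
river: ρ → (-5,6,4)
river: ρ → (4,10,-1)
river: ρ → (-1,10,4)
river: ρ → (4,6,-5)
river: ρ → (-5,4,5)
closes: descent 0, river 10
min |a| on river = 1

1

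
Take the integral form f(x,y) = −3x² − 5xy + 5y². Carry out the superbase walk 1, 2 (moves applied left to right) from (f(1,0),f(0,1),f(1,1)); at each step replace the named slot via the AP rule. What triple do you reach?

start (-3,5,-3) = (f(1,0),f(0,1),f(1,1))
replace slot 1: 2·(5+(-3)) − (-3) = 7 → (7,5,-3)
replace slot 2: 2·(7+(-3)) − 5 = 3 → (7,3,-3)

7,3,-3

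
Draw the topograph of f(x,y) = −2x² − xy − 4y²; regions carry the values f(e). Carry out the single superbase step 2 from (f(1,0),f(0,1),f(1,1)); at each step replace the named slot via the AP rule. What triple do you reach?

start (-2,-4,-7) = (f(1,0),f(0,1),f(1,1))
replace slot 2: 2·((-2)+(-7)) − (-4) = -14 → (-2,-14,-7)

-2,-14,-7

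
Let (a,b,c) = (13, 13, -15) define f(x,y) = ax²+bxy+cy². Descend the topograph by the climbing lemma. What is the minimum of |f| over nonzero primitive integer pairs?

river: ρ → (-15,17,11)
river: ρ → (11,27,-5)
river: ρ → (-5,23,21)
river: ρ → (21,19,-7)
river: ρ → (-7,23,15)
river: ρ → (15,7,-15)
river: ρ → (-15,23,7)
river: ρ → (7,19,-21)
river: ρ → (-21,23,5)
river: ρ → (5,27,-11)
river: ρ → (-11,17,15)
river: ρ → (15,13,-13)
river: ρ → (-13,13,15)
river: ρ → (15,17,-11)
river: ρ → (-11,27,5)
river: ρ → (5,23,-21)
river: ρ → (-21,19,7)
river: ρ → (7,23,-15)
river: ρ → (-15,7,15)
river: ρ → (15,23,-7)
river: ρ → (-7,19,21)
river: ρ → (21,23,-5)
river: ρ → (-5,27,11)
river: ρ → (11,17,-15)
river: ρ → (-15,13,13)
river: ρ → (13,13,-15)
closes: descent 0, river 26
min |a| on river = 5

5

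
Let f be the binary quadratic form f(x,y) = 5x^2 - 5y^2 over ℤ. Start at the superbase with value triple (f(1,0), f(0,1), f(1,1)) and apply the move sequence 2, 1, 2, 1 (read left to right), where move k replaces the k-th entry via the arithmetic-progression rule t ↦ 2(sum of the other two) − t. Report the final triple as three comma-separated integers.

start (5,-5,0) = (f(1,0),f(0,1),f(1,1))
replace slot 2: 2·(5+0) − (-5) = 15 → (5,15,0)
replace slot 1: 2·(15+0) − 5 = 25 → (25,15,0)
replace slot 2: 2·(25+0) − 15 = 35 → (25,35,0)
replace slot 1: 2·(35+0) − 25 = 45 → (45,35,0)

45,35,0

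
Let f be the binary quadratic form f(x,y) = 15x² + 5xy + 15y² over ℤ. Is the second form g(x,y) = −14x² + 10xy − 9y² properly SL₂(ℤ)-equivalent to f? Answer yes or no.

D₁ = -875, D₂ = -404
discriminants differ ⇒ not SL₂(ℤ)-equivalent

no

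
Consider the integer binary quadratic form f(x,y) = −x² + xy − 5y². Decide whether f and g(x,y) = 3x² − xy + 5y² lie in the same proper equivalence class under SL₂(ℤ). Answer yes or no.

D₁ = -19, D₂ = -59
discriminants differ ⇒ not SL₂(ℤ)-equivalent

no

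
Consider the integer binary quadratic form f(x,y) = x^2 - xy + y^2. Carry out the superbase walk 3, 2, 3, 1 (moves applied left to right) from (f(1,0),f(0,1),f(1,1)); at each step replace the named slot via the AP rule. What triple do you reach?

start (1,1,1) = (f(1,0),f(0,1),f(1,1))
replace slot 3: 2·(1+1) − 1 = 3 → (1,1,3)
replace slot 2: 2·(1+3) − 1 = 7 → (1,7,3)
replace slot 3: 2·(1+7) − 3 = 13 → (1,7,13)
replace slot 1: 2·(7+13) − 1 = 39 → (39,7,13)

39,7,13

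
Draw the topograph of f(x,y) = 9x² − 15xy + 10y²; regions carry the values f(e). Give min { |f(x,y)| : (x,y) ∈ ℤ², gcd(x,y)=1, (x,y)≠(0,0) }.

translate: b→3 (≡-15 mod 18), so (9,-15,10)→(9,3,4)
flip: (9,3,4)→(4,-3,9)
reduced (well bottom): (4,-3,9) with a≤c, −a<b≤a
well minimum = a = 4

4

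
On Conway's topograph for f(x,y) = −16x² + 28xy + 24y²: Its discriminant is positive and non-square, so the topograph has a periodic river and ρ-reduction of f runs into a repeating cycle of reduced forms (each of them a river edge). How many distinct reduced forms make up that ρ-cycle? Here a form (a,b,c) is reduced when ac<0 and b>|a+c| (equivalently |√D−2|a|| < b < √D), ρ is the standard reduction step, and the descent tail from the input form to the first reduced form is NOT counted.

D = 2320, ⌊√D⌋ = 48
river: ρ → (24,20,-20)
river: ρ → (-20,20,24)
river: ρ → (24,28,-16)
river: ρ → (-16,36,16)
river: ρ → (16,28,-24)
river: ρ → (-24,20,20)
river: ρ → (20,20,-24)
river: ρ → (-24,28,16)
river: ρ → (16,36,-16)
river: ρ → (-16,28,24)
ρ-cycle length = 10 (tail of 0 descent steps not counted)

10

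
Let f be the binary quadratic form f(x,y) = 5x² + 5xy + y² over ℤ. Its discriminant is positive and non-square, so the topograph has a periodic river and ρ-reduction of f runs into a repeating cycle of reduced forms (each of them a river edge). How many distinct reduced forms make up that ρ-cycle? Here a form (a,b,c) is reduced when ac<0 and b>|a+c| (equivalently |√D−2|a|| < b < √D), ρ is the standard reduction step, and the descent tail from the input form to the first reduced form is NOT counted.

D = 5, ⌊√D⌋ = 2
descent: ρ → (1,1,-1)  [lands on river]
river: ρ → (-1,1,1)
ρ-cycle length = 2 (tail of 1 descent step not counted)

2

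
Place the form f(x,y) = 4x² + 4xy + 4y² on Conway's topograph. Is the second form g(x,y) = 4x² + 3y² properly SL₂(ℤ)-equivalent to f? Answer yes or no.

D₁ = -48, D₂ = -48
f: reduced (well bottom): (4,4,4) with a≤c, −a<b≤a
g: flip: (4,0,3)→(3,0,4)
g: reduced (well bottom): (3,0,4) with a≤c, −a<b≤a
reduced forms (4, 4, 4) vs (3, 0, 4) ⇒ inequivalent

no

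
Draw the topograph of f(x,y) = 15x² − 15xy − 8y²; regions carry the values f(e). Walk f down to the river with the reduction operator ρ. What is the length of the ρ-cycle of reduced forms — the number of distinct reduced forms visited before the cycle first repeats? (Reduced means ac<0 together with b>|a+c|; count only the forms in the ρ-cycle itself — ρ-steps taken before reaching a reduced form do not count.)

D = 705, ⌊√D⌋ = 26
descent: ρ → (-8,15,15)  [lands on river]
river: ρ → (15,15,-8)
river: ρ → (-8,17,13)
river: ρ → (13,9,-12)
river: ρ → (-12,15,10)
river: ρ → (10,25,-2)
river: ρ → (-2,23,22)
river: ρ → (22,21,-3)
river: ρ → (-3,21,22)
river: ρ → (22,23,-2)
river: ρ → (-2,25,10)
river: ρ → (10,15,-12)
river: ρ → (-12,9,13)
river: ρ → (13,17,-8)
ρ-cycle length = 14 (tail of 1 descent step not counted)

14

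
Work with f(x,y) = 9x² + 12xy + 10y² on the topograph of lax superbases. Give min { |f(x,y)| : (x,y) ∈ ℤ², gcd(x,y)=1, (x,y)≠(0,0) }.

translate: b→-6 (≡12 mod 18), so (9,12,10)→(9,-6,7)
flip: (9,-6,7)→(7,6,9)
reduced (well bottom): (7,6,9) with a≤c, −a<b≤a
well minimum = a = 7

7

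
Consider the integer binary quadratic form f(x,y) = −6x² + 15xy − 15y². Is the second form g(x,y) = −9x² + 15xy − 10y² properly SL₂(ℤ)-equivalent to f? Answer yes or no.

D₁ = -135, D₂ = -135
f is negative-definite; reduce −f:
−f: translate: b→-3 (≡-15 mod 12), so (6,-15,15)→(6,-3,6)
−f: flip: (6,-3,6)→(6,3,6)
−f: reduced (well bottom): (6,3,6) with a≤c, −a<b≤a
flip sign back: reduced form of f is (-6,-3,-6)
g is negative-definite; reduce −g:
−g: translate: b→3 (≡-15 mod 18), so (9,-15,10)→(9,3,4)
−g: flip: (9,3,4)→(4,-3,9)
−g: reduced (well bottom): (4,-3,9) with a≤c, −a<b≤a
flip sign back: reduced form of g is (-4,3,-9)
reduced forms (-6, -3, -6) vs (-4, 3, -9) ⇒ inequivalent

no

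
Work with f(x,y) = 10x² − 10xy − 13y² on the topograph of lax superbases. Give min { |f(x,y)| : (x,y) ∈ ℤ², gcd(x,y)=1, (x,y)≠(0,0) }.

descent: ρ → (-13,10,10)  [lands on river]
river: ρ → (10,10,-13)
river: ρ → (-13,16,7)
river: ρ → (7,12,-17)
river: ρ → (-17,22,2)
river: ρ → (2,22,-17)
river: ρ → (-17,12,7)
river: ρ → (7,16,-13)
closes: descent 1, river 8
min |a| on river = 2

2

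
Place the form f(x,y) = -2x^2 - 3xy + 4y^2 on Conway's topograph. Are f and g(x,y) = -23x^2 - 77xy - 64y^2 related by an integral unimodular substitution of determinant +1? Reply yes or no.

D₁ = 41, D₂ = 41
river cycle of f (length 10): (4, 3, -2), (-2, 5, 2), (2, 3, -4), (-4, 5, 1), (1, 5, -4), (-4, 3, 2), (2, 5, -2), (-2, 3, 4), (4, 5, -1), (-1, 5, 4)
river cycle of g (length 10): (-1, 5, 4), (4, 3, -2), (-2, 5, 2), (2, 3, -4), (-4, 5, 1), (1, 5, -4), (-4, 3, 2), (2, 5, -2), (-2, 3, 4), (4, 5, -1)
cycles coincide ⇒ equivalent

yes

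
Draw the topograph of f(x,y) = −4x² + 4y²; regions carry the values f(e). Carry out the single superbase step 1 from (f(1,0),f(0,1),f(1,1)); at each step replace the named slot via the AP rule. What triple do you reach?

start (-4,4,0) = (f(1,0),f(0,1),f(1,1))
replace slot 1: 2·(4+0) − (-4) = 12 → (12,4,0)

12,4,0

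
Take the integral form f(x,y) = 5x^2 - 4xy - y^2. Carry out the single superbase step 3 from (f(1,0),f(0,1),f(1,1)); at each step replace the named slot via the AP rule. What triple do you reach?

start (5,-1,0) = (f(1,0),f(0,1),f(1,1))
replace slot 3: 2·(5+(-1)) − 0 = 8 → (5,-1,8)

5,-1,8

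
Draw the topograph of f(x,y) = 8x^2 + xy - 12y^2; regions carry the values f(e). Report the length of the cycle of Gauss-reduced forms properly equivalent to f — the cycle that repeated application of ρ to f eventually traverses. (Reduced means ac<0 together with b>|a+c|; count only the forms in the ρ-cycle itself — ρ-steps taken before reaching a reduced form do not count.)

D = 385, ⌊√D⌋ = 19
descent: ρ → (-12,-1,8)
descent: ρ → (8,17,-3)  [lands on river]
river: ρ → (-3,19,2)
river: ρ → (2,17,-12)
river: ρ → (-12,7,7)
river: ρ → (7,7,-12)
river: ρ → (-12,17,2)
river: ρ → (2,19,-3)
river: ρ → (-3,17,8)
river: ρ → (8,15,-5)
river: ρ → (-5,15,8)
ρ-cycle length = 10 (tail of 2 descent steps not counted)

10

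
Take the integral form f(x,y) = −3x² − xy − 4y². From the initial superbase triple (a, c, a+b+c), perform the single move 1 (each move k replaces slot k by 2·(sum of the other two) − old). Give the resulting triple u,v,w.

start (-3,-4,-8) = (f(1,0),f(0,1),f(1,1))
replace slot 1: 2·((-4)+(-8)) − (-3) = -21 → (-21,-4,-8)

-21,-4,-8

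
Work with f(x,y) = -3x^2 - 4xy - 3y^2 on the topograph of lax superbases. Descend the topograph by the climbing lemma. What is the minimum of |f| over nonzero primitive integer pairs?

translate: b→-2 (≡4 mod 6), so (3,4,3)→(3,-2,2)
flip: (3,-2,2)→(2,2,3)
reduced (well bottom): (2,2,3) with a≤c, −a<b≤a
well minimum |f| = |-2| = 2 (negative-definite)

2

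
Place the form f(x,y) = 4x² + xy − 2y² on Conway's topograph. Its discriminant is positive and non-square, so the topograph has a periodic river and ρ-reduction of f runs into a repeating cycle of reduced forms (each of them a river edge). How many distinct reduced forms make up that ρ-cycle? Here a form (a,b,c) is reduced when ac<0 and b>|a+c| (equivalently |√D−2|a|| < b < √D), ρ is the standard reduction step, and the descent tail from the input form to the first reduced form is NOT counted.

D = 33, ⌊√D⌋ = 5
descent: ρ → (-2,3,3)  [lands on river]
river: ρ → (3,3,-2)
river: ρ → (-2,5,1)
river: ρ → (1,5,-2)
ρ-cycle length = 4 (tail of 1 descent step not counted)

4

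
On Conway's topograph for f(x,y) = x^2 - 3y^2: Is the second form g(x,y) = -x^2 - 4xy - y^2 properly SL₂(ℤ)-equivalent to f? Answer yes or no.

D₁ = 12, D₂ = 12
river cycle of f (length 2): (1, 2, -2), (-2, 2, 1)
river cycle of g (length 2): (-1, 2, 2), (2, 2, -1)
cycles differ ⇒ inequivalent

no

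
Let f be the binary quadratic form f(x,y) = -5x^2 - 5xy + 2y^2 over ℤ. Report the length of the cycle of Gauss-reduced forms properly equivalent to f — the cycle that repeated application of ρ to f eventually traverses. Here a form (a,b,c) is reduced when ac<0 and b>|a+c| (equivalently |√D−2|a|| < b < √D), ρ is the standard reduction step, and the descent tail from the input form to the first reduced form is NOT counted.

D = 65, ⌊√D⌋ = 8
descent: ρ → (2,5,-5)  [lands on river]
river: ρ → (-5,5,2)
river: ρ → (2,7,-2)
river: ρ → (-2,5,5)
river: ρ → (5,5,-2)
river: ρ → (-2,7,2)
ρ-cycle length = 6 (tail of 1 descent step not counted)

6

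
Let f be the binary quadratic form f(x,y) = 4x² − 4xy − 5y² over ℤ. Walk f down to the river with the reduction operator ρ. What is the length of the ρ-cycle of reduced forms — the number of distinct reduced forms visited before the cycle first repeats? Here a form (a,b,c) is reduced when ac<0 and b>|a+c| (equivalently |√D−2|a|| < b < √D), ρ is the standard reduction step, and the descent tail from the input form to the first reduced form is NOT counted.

D = 96, ⌊√D⌋ = 9
descent: ρ → (-5,4,4)  [lands on river]
river: ρ → (4,4,-5)
river: ρ → (-5,6,3)
river: ρ → (3,6,-5)
ρ-cycle length = 4 (tail of 1 descent step not counted)

4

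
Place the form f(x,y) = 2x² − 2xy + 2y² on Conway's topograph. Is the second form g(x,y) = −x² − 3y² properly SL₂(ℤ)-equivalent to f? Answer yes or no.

D₁ = -12, D₂ = -12
f: translate: b→2 (≡-2 mod 4), so (2,-2,2)→(2,2,2)
f: reduced (well bottom): (2,2,2) with a≤c, −a<b≤a
g is negative-definite; reduce −g:
−g: reduced (well bottom): (1,0,3) with a≤c, −a<b≤a
flip sign back: reduced form of g is (-1,0,-3)
reduced forms (2, 2, 2) vs (-1, 0, -3) ⇒ inequivalent

no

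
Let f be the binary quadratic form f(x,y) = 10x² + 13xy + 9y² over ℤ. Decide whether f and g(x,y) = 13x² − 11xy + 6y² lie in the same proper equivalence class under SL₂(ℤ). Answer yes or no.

D₁ = -191, D₂ = -191
f: translate: b→-7 (≡13 mod 20), so (10,13,9)→(10,-7,6)
f: flip: (10,-7,6)→(6,7,10)
f: translate: b→-5 (≡7 mod 12), so (6,7,10)→(6,-5,9)
f: reduced (well bottom): (6,-5,9) with a≤c, −a<b≤a
g: flip: (13,-11,6)→(6,11,13)
g: translate: b→-1 (≡11 mod 12), so (6,11,13)→(6,-1,8)
g: reduced (well bottom): (6,-1,8) with a≤c, −a<b≤a
reduced forms (6, -5, 9) vs (6, -1, 8) ⇒ inequivalent

no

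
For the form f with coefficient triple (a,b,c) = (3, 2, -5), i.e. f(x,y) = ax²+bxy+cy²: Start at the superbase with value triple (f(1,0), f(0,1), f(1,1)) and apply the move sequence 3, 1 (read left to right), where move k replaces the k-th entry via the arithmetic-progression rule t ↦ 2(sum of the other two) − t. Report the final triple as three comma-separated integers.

start (3,-5,0) = (f(1,0),f(0,1),f(1,1))
replace slot 3: 2·(3+(-5)) − 0 = -4 → (3,-5,-4)
replace slot 1: 2·((-5)+(-4)) − 3 = -21 → (-21,-5,-4)

-21,-5,-4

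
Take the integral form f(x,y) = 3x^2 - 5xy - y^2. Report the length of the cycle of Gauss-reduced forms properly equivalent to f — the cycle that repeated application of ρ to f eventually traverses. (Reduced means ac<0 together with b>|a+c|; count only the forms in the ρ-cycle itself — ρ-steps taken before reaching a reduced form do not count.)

D = 37, ⌊√D⌋ = 6
descent: ρ → (-1,5,3)  [lands on river]
river: ρ → (3,1,-3)
river: ρ → (-3,5,1)
river: ρ → (1,5,-3)
river: ρ → (-3,1,3)
river: ρ → (3,5,-1)
ρ-cycle length = 6 (tail of 1 descent step not counted)

6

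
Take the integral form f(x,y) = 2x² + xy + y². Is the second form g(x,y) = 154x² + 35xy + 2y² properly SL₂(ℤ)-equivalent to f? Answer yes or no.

D₁ = -7, D₂ = -7
f: flip: (2,1,1)→(1,-1,2)
f: translate: b→1 (≡-1 mod 2), so (1,-1,2)→(1,1,2)
f: reduced (well bottom): (1,1,2) with a≤c, −a<b≤a
g: flip: (154,35,2)→(2,-35,154)
g: translate: b→1 (≡-35 mod 4), so (2,-35,154)→(2,1,1)
g: flip: (2,1,1)→(1,-1,2)
g: translate: b→1 (≡-1 mod 2), so (1,-1,2)→(1,1,2)
g: reduced (well bottom): (1,1,2) with a≤c, −a<b≤a
reduced forms (1, 1, 2) vs (1, 1, 2) ⇒ equivalent

yes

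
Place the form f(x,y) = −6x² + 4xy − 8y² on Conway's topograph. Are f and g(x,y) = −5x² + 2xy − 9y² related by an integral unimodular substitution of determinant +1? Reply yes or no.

D₁ = -176, D₂ = -176
f is negative-definite; reduce −f:
−f: reduced (well bottom): (6,-4,8) with a≤c, −a<b≤a
flip sign back: reduced form of f is (-6,4,-8)
g is negative-definite; reduce −g:
−g: reduced (well bottom): (5,-2,9) with a≤c, −a<b≤a
flip sign back: reduced form of g is (-5,2,-9)
reduced forms (-6, 4, -8) vs (-5, 2, -9) ⇒ inequivalent

no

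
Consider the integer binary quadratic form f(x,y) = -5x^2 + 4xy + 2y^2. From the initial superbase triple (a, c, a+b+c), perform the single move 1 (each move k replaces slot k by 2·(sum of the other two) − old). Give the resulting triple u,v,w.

start (-5,2,1) = (f(1,0),f(0,1),f(1,1))
replace slot 1: 2·(2+1) − (-5) = 11 → (11,2,1)

11,2,1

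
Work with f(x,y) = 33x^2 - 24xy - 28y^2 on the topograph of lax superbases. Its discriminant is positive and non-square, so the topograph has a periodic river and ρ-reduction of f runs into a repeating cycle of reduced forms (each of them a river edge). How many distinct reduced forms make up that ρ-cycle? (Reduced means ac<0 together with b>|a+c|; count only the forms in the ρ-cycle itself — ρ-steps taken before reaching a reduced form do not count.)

D = 4272, ⌊√D⌋ = 65
descent: ρ → (-28,24,33)  [lands on river]
river: ρ → (33,42,-19)
river: ρ → (-19,34,41)
river: ρ → (41,48,-12)
river: ρ → (-12,48,41)
river: ρ → (41,34,-19)
river: ρ → (-19,42,33)
river: ρ → (33,24,-28)
river: ρ → (-28,32,29)
river: ρ → (29,26,-31)
river: ρ → (-31,36,24)
river: ρ → (24,60,-7)
river: ρ → (-7,52,56)
river: ρ → (56,60,-3)
river: ρ → (-3,60,56)
river: ρ → (56,52,-7)
river: ρ → (-7,60,24)
river: ρ → (24,36,-31)
river: ρ → (-31,26,29)
river: ρ → (29,32,-28)
ρ-cycle length = 20 (tail of 1 descent step not counted)

20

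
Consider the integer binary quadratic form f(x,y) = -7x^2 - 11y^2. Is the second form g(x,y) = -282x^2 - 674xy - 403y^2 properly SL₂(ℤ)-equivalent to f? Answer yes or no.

D₁ = -308, D₂ = -308
f is negative-definite; reduce −f:
−f: reduced (well bottom): (7,0,11) with a≤c, −a<b≤a
flip sign back: reduced form of f is (-7,0,-11)
g is negative-definite; reduce −g:
−g: translate: b→110 (≡674 mod 564), so (282,674,403)→(282,110,11)
−g: flip: (282,110,11)→(11,-110,282)
−g: translate: b→0 (≡-110 mod 22), so (11,-110,282)→(11,0,7)
−g: flip: (11,0,7)→(7,0,11)
−g: reduced (well bottom): (7,0,11) with a≤c, −a<b≤a
flip sign back: reduced form of g is (-7,0,-11)
reduced forms (-7, 0, -11) vs (-7, 0, -11) ⇒ equivalent

yes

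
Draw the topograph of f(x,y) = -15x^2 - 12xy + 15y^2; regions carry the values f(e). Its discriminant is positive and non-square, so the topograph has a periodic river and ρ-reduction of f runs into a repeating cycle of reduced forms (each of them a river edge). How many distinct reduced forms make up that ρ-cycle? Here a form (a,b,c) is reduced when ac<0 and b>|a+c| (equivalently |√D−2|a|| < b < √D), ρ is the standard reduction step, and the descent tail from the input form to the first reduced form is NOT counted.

D = 1044, ⌊√D⌋ = 32
descent: ρ → (15,12,-15)  [lands on river]
river: ρ → (-15,18,12)
river: ρ → (12,30,-3)
river: ρ → (-3,30,12)
river: ρ → (12,18,-15)
river: ρ → (-15,12,15)
river: ρ → (15,18,-12)
river: ρ → (-12,30,3)
river: ρ → (3,30,-12)
river: ρ → (-12,18,15)
ρ-cycle length = 10 (tail of 1 descent step not counted)

10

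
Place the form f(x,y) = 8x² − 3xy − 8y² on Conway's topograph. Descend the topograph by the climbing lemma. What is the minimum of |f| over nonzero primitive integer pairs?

descent: ρ → (-8,3,8)  [lands on river]
river: ρ → (8,13,-3)
river: ρ → (-3,11,12)
river: ρ → (12,13,-2)
river: ρ → (-2,15,5)
river: ρ → (5,15,-2)
river: ρ → (-2,13,12)
river: ρ → (12,11,-3)
river: ρ → (-3,13,8)
river: ρ → (8,3,-8)
river: ρ → (-8,13,3)
river: ρ → (3,11,-12)
river: ρ → (-12,13,2)
river: ρ → (2,15,-5)
river: ρ → (-5,15,2)
river: ρ → (2,13,-12)
river: ρ → (-12,11,3)
river: ρ → (3,13,-8)
closes: descent 1, river 18
min |a| on river = 2

2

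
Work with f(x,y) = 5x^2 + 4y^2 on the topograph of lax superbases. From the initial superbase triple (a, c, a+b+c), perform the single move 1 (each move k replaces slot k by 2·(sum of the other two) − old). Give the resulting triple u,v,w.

start (5,4,9) = (f(1,0),f(0,1),f(1,1))
replace slot 1: 2·(4+9) − 5 = 21 → (21,4,9)

21,4,9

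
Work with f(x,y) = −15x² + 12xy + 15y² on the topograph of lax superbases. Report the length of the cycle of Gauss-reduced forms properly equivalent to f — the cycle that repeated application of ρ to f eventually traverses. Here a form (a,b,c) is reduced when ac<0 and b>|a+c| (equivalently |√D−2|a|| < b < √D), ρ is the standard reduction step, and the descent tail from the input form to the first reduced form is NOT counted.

D = 1044, ⌊√D⌋ = 32
river: ρ → (15,18,-12)
river: ρ → (-12,30,3)
river: ρ → (3,30,-12)
river: ρ → (-12,18,15)
river: ρ → (15,12,-15)
river: ρ → (-15,18,12)
river: ρ → (12,30,-3)
river: ρ → (-3,30,12)
river: ρ → (12,18,-15)
river: ρ → (-15,12,15)
ρ-cycle length = 10 (tail of 0 descent steps not counted)

10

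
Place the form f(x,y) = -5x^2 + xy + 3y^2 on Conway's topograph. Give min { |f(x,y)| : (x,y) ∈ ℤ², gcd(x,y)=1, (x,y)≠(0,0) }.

descent: ρ → (3,5,-3)  [lands on river]
river: ρ → (-3,7,1)
river: ρ → (1,7,-3)
river: ρ → (-3,5,3)
river: ρ → (3,7,-1)
river: ρ → (-1,7,3)
closes: descent 1, river 6
min |a| on river = 1

1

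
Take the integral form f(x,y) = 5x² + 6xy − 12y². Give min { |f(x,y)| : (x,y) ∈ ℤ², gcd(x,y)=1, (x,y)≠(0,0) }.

descent: ρ → (-12,-6,5)
descent: ρ → (5,16,-1)  [lands on river]
river: ρ → (-1,16,5)
river: ρ → (5,14,-4)
river: ρ → (-4,10,11)
river: ρ → (11,12,-3)
river: ρ → (-3,12,11)
river: ρ → (11,10,-4)
river: ρ → (-4,14,5)
closes: descent 2, river 8
min |a| on river = 1

1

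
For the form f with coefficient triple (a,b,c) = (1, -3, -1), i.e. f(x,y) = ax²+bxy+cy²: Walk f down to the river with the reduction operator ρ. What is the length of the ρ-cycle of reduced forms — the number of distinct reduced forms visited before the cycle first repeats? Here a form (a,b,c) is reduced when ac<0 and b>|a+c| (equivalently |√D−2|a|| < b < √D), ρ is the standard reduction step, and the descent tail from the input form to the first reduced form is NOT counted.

D = 13, ⌊√D⌋ = 3
descent: ρ → (-1,3,1)  [lands on river]
river: ρ → (1,3,-1)
ρ-cycle length = 2 (tail of 1 descent step not counted)

2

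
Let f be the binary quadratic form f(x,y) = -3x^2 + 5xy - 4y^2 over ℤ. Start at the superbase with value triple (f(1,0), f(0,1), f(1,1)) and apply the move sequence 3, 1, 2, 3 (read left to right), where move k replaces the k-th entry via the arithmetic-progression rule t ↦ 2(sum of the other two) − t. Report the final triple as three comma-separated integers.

start (-3,-4,-2) = (f(1,0),f(0,1),f(1,1))
replace slot 3: 2·((-3)+(-4)) − (-2) = -12 → (-3,-4,-12)
replace slot 1: 2·((-4)+(-12)) − (-3) = -29 → (-29,-4,-12)
replace slot 2: 2·((-29)+(-12)) − (-4) = -78 → (-29,-78,-12)
replace slot 3: 2·((-29)+(-78)) − (-12) = -202 → (-29,-78,-202)

-29,-78,-202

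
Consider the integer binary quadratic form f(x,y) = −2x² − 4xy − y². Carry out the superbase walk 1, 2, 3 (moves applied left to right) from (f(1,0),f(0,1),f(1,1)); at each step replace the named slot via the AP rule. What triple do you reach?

start (-2,-1,-7) = (f(1,0),f(0,1),f(1,1))
replace slot 1: 2·((-1)+(-7)) − (-2) = -14 → (-14,-1,-7)
replace slot 2: 2·((-14)+(-7)) − (-1) = -41 → (-14,-41,-7)
replace slot 3: 2·((-14)+(-41)) − (-7) = -103 → (-14,-41,-103)

-14,-41,-103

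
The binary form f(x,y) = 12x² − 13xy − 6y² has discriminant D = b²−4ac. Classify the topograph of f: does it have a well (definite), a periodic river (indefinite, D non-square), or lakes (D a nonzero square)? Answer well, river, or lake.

D = b²−4ac = (-13)² − 4·12·(-6) = 457
D > 0 non-square ⇒ indefinite ⇒ periodic river

river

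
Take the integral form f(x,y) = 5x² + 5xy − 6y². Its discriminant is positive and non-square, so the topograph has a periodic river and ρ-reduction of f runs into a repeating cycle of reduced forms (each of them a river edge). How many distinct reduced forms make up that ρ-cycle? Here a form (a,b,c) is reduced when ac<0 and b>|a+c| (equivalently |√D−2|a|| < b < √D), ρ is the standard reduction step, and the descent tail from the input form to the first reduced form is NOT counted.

D = 145, ⌊√D⌋ = 12
river: ρ → (-6,7,4)
river: ρ → (4,9,-4)
river: ρ → (-4,7,6)
river: ρ → (6,5,-5)
river: ρ → (-5,5,6)
river: ρ → (6,7,-4)
river: ρ → (-4,9,4)
river: ρ → (4,7,-6)
river: ρ → (-6,5,5)
river: ρ → (5,5,-6)
ρ-cycle length = 10 (tail of 0 descent steps not counted)

10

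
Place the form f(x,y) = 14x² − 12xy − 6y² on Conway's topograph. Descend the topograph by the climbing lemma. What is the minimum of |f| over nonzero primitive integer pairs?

descent: ρ → (-6,12,14)  [lands on river]
river: ρ → (14,16,-4)
river: ρ → (-4,16,14)
river: ρ → (14,12,-6)
closes: descent 1, river 4
min |a| on river = 4

4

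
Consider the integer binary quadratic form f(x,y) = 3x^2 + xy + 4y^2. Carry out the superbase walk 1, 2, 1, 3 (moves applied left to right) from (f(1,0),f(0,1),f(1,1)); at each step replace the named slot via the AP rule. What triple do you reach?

start (3,4,8) = (f(1,0),f(0,1),f(1,1))
replace slot 1: 2·(4+8) − 3 = 21 → (21,4,8)
replace slot 2: 2·(21+8) − 4 = 54 → (21,54,8)
replace slot 1: 2·(54+8) − 21 = 103 → (103,54,8)
replace slot 3: 2·(103+54) − 8 = 306 → (103,54,306)

103,54,306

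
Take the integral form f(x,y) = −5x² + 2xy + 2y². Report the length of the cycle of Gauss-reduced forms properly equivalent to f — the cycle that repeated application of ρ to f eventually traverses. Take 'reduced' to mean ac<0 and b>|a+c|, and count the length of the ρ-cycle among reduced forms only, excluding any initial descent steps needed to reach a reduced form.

D = 44, ⌊√D⌋ = 6
descent: ρ → (2,6,-1)  [lands on river]
river: ρ → (-1,6,2)
ρ-cycle length = 2 (tail of 1 descent step not counted)

2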